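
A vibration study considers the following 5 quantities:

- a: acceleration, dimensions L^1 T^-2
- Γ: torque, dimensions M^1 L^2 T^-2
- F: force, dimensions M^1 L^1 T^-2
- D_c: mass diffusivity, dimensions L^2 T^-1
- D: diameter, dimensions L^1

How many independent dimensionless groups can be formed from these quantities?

There are 5 variables and 3 base dimensions (M, L, T).
The dimension matrix has rank 3.
Independent dimensionless groups: 5 − 3 = 2.

2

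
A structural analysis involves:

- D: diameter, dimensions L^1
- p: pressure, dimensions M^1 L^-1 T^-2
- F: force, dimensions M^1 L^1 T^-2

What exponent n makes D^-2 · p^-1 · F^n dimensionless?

1

Balance the M exponent: (1)·n from F, plus −2·(0) − (1) = -1 from the rest, must sum to zero.
n − 1 = 0, so n = 1.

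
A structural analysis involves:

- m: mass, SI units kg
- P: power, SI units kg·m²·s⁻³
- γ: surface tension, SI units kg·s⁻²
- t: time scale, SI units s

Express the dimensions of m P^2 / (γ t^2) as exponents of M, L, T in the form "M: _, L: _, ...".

M: 2, L: 4, T: -6

Collect each base-dimension exponent across the product:
  M: (1) + 2·(1) − (1) − 2·(0) = 2
  L: (0) + 2·(2) − (0) − 2·(0) = 4
  T: (0) + 2·(-3) − (-2) − 2·(1) = -6
So the dimensions are [M² L⁴ T⁻⁶].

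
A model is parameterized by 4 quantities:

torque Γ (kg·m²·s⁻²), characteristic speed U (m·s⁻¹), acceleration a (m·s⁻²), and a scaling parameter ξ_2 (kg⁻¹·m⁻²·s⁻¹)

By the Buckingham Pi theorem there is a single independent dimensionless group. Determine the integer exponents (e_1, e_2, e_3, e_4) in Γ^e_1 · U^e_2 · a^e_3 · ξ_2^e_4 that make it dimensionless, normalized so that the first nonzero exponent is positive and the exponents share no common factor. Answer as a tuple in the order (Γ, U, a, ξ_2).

M: e_1·(1) + e_2·(0) + e_3·(0) + e_4·(-1) = 0
L: e_1·(2) + e_2·(1) + e_3·(1) + e_4·(-2) = 0
T: e_1·(-2) + e_2·(-1) + e_3·(-2) + e_4·(-1) = 0
Solving this homogeneous linear system for the smallest-integer solution (first nonzero entry positive) gives (1, 3, -3, 1).

(1, 3, -3, 1)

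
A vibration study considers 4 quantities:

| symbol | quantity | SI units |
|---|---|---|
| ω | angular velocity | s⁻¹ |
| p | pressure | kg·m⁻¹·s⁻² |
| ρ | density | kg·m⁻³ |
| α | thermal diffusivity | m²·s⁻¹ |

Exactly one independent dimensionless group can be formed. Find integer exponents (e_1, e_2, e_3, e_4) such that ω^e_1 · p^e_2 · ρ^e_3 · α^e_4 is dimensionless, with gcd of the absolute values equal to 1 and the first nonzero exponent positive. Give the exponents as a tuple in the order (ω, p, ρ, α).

M: e_1·(0) + e_2·(1) + e_3·(1) + e_4·(0) = 0
L: e_1·(0) + e_2·(-1) + e_3·(-3) + e_4·(2) = 0
T: e_1·(-1) + e_2·(-2) + e_3·(0) + e_4·(-1) = 0
Solving this homogeneous linear system for the smallest-integer solution (first nonzero entry positive) gives (1, -1, 1, 1).

(1, -1, 1, 1)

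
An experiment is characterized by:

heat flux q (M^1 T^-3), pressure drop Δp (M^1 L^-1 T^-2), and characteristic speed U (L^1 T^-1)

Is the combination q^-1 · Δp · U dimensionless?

yes

Sum the exponent of each base dimension across the product:
  M: −[q]_M + [Δp]_M + [U]_M = −(1) + (1) + (0) = 0
  L: −[q]_L + [Δp]_L + [U]_L = −(0) + (-1) + (1) = 0
  T: −[q]_T + [Δp]_T + [U]_T = −(-3) + (-2) + (-1) = 0
All base exponents vanish — dimensionless.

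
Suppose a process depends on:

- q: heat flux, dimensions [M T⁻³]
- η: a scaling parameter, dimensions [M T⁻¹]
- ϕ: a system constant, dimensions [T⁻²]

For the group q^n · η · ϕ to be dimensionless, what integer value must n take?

Balance the M exponent: (1)·n from q, plus (1) + (0) = 1 from the rest, must sum to zero.
n + 1 = 0, so n = -1.

-1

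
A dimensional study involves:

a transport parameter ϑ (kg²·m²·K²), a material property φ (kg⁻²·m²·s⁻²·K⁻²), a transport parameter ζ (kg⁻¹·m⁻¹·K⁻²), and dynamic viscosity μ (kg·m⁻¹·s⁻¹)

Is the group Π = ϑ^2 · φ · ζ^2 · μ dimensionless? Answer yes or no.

no

Sum the exponent of each base dimension across the product:
  M: 2·[ϑ]_M + [φ]_M + 2·[ζ]_M + [μ]_M = 2·(2) + (-2) + 2·(-1) + (1) = 1
  L: 2·[ϑ]_L + [φ]_L + 2·[ζ]_L + [μ]_L = 2·(2) + (2) + 2·(-1) + (-1) = 3
  T: 2·[ϑ]_T + [φ]_T + 2·[ζ]_T + [μ]_T = 2·(0) + (-2) + 2·(0) + (-1) = -3
  Θ: 2·[ϑ]_Θ + [φ]_Θ + 2·[ζ]_Θ + [μ]_Θ = 2·(2) + (-2) + 2·(-2) + (0) = -2
Net dimensions [M L³ T⁻³ Θ⁻²] ≠ [1] — not dimensionless.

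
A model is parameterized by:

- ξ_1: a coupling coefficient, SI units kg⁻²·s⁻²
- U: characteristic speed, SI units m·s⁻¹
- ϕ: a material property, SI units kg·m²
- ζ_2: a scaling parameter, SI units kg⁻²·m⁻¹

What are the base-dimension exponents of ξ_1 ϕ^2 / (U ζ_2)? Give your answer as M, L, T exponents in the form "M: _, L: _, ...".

M: 2, L: 4, T: -1

Collect each base-dimension exponent across the product:
  M: (-2) − (0) + 2·(1) − (-2) = 2
  L: (0) − (1) + 2·(2) − (-1) = 4
  T: (-2) − (-1) + 2·(0) − (0) = -1
So the dimensions are [M² L⁴ T⁻¹].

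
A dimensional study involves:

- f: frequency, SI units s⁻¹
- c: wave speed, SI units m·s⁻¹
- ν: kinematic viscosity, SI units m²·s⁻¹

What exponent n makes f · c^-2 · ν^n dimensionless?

Balance the L exponent: (2)·n from ν, plus (0) − 2·(1) = -2 from the rest, must sum to zero.
2n − 2 = 0, so n = 1.

1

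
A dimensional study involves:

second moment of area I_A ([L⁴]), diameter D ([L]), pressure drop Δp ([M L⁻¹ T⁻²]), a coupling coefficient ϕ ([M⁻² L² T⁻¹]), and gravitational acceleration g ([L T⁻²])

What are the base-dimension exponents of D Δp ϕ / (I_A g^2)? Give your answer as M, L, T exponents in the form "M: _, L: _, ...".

M: -1, L: -4, T: 1

Collect each base-dimension exponent across the product:
  M: −(0) + (0) + (1) + (-2) − 2·(0) = -1
  L: −(4) + (1) + (-1) + (2) − 2·(1) = -4
  T: −(0) + (0) + (-2) + (-1) − 2·(-2) = 1
So the dimensions are [M⁻¹ L⁻⁴ T].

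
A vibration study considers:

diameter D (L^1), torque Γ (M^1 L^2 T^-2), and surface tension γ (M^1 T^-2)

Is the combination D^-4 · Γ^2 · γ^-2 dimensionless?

Sum the exponent of each base dimension across the product:
  M: −4·[D]_M + 2·[Γ]_M − 2·[γ]_M = −4·(0) + 2·(1) − 2·(1) = 0
  L: −4·[D]_L + 2·[Γ]_L − 2·[γ]_L = −4·(1) + 2·(2) − 2·(0) = 0
  T: −4·[D]_T + 2·[Γ]_T − 2·[γ]_T = −4·(0) + 2·(-2) − 2·(-2) = 0
All base exponents vanish — dimensionless.

yes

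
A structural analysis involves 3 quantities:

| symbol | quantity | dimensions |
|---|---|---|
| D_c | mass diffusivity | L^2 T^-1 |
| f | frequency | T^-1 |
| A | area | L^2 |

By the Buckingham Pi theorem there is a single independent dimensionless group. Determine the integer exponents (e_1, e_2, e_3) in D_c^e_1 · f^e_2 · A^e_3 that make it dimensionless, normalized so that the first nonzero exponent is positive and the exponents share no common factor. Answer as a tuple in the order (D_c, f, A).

L: e_1·(2) + e_2·(0) + e_3·(2) = 0
T: e_1·(-1) + e_2·(-1) + e_3·(0) = 0
Solving this homogeneous linear system for the smallest-integer solution (first nonzero entry positive) gives (1, -1, -1).

(1, -1, -1)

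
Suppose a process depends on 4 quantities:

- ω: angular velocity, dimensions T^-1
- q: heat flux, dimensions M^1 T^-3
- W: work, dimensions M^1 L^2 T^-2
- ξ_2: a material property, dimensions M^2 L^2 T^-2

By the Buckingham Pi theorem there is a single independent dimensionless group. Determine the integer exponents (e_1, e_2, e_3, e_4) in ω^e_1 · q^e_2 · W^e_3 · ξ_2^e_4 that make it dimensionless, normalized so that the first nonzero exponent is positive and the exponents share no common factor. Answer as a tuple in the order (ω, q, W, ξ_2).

M: e_1·(0) + e_2·(1) + e_3·(1) + e_4·(2) = 0
L: e_1·(0) + e_2·(0) + e_3·(2) + e_4·(2) = 0
T: e_1·(-1) + e_2·(-3) + e_3·(-2) + e_4·(-2) = 0
Solving this homogeneous linear system for the smallest-integer solution (first nonzero entry positive) gives (3, -1, -1, 1).

(3, -1, -1, 1)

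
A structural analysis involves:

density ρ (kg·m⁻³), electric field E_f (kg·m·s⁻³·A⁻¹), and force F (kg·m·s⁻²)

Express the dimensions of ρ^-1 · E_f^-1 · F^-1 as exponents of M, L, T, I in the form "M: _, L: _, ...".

M: -3, L: 1, T: 5, I: 1

Collect each base-dimension exponent across the product:
  M: −(1) − (1) − (1) = -3
  L: −(-3) − (1) − (1) = 1
  T: −(0) − (-3) − (-2) = 5
  I: −(0) − (-1) − (0) = 1
So the dimensions are [M⁻³ L T⁵ I].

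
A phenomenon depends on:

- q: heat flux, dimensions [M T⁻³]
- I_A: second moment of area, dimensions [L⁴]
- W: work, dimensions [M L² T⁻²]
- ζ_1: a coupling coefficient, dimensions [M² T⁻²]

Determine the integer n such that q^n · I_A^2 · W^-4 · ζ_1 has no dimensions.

2

Balance the M exponent: (1)·n from q, plus 2·(0) − 4·(1) + (2) = -2 from the rest, must sum to zero.
n − 2 = 0, so n = 2.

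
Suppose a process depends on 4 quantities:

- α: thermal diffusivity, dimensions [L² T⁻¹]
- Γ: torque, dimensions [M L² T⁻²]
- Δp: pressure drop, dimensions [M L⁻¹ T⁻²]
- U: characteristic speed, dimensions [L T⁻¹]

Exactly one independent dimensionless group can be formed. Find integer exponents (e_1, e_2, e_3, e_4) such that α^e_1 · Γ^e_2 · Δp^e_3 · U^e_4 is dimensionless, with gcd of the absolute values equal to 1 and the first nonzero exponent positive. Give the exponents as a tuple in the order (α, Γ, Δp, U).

(3, -1, 1, -3)

M: e_1·(0) + e_2·(1) + e_3·(1) + e_4·(0) = 0
L: e_1·(2) + e_2·(2) + e_3·(-1) + e_4·(1) = 0
T: e_1·(-1) + e_2·(-2) + e_3·(-2) + e_4·(-1) = 0
Solving this homogeneous linear system for the smallest-integer solution (first nonzero entry positive) gives (3, -1, 1, -3).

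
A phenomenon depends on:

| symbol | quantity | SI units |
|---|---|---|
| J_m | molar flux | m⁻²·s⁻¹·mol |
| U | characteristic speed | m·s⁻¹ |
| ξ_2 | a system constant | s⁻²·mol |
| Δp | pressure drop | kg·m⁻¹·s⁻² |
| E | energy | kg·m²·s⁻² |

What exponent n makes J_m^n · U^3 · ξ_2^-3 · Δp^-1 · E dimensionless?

Balance the L exponent: (-2)·n from J_m, plus 3·(1) − 3·(0) − (-1) + (2) = 6 from the rest, must sum to zero.
-2n + 6 = 0, so n = 3.

3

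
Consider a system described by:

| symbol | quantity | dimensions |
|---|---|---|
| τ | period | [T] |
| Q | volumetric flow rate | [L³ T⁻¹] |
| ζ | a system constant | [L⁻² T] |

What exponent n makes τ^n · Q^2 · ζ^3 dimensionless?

Balance the T exponent: (1)·n from τ, plus 2·(-1) + 3·(1) = 1 from the rest, must sum to zero.
n + 1 = 0, so n = -1.

-1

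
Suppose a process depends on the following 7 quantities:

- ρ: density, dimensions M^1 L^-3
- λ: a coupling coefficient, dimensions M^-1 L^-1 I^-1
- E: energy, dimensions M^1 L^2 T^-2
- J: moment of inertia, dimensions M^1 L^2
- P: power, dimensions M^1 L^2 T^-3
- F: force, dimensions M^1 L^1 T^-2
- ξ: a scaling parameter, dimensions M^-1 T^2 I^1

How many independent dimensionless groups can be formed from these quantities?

There are 7 variables and 4 base dimensions (M, L, T, I).
The dimension matrix has rank 4.
Independent dimensionless groups: 7 − 4 = 3.

3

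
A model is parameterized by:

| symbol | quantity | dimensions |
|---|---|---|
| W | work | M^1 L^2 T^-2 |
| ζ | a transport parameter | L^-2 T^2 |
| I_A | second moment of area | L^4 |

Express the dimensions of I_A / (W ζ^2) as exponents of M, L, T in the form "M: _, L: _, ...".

M: -1, L: 6, T: -2

Collect each base-dimension exponent across the product:
  M: −(1) − 2·(0) + (0) = -1
  L: −(2) − 2·(-2) + (4) = 6
  T: −(-2) − 2·(2) + (0) = -2
So the dimensions are [M⁻¹ L⁶ T⁻²].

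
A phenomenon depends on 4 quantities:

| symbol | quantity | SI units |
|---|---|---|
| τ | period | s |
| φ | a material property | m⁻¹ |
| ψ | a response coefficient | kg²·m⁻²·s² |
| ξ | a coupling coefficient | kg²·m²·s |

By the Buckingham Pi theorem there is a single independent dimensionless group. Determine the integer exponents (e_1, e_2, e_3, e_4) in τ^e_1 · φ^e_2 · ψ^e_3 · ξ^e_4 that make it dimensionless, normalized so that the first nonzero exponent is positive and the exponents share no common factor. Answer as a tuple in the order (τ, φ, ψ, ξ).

(1, 4, -1, 1)

M: e_1·(0) + e_2·(0) + e_3·(2) + e_4·(2) = 0
L: e_1·(0) + e_2·(-1) + e_3·(-2) + e_4·(2) = 0
T: e_1·(1) + e_2·(0) + e_3·(2) + e_4·(1) = 0
Solving this homogeneous linear system for the smallest-integer solution (first nonzero entry positive) gives (1, 4, -1, 1).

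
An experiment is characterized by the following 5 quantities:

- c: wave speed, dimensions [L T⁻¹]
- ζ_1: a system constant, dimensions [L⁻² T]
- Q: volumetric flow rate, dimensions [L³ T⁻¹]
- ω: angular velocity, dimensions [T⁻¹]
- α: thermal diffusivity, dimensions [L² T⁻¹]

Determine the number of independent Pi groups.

3

There are 5 variables and 2 base dimensions (L, T).
The dimension matrix has rank 2.
Independent dimensionless groups: 5 − 2 = 3.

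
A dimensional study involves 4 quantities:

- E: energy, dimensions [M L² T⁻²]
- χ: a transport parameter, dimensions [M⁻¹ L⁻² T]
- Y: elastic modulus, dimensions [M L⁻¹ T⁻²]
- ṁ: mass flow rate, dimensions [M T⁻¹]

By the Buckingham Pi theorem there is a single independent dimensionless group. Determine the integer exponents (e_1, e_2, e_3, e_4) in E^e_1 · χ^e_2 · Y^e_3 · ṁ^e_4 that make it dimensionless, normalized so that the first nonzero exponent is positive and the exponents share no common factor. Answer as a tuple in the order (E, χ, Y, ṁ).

M: e_1·(1) + e_2·(-1) + e_3·(1) + e_4·(1) = 0
L: e_1·(2) + e_2·(-2) + e_3·(-1) + e_4·(0) = 0
T: e_1·(-2) + e_2·(1) + e_3·(-2) + e_4·(-1) = 0
Solving this homogeneous linear system for the smallest-integer solution (first nonzero entry positive) gives (2, 3, -2, 3).

(2, 3, -2, 3)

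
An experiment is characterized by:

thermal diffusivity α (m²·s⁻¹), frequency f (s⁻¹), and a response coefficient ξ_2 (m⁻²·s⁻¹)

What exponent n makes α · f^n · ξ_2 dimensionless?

-2

Balance the T exponent: (-1)·n from f, plus (-1) + (-1) = -2 from the rest, must sum to zero.
−n − 2 = 0, so n = -2.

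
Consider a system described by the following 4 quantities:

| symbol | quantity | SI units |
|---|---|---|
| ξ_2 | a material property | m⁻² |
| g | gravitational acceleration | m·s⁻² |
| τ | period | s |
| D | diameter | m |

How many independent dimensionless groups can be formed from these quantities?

There are 4 variables and 2 base dimensions (L, T).
The dimension matrix has rank 2.
Independent dimensionless groups: 4 − 2 = 2.

2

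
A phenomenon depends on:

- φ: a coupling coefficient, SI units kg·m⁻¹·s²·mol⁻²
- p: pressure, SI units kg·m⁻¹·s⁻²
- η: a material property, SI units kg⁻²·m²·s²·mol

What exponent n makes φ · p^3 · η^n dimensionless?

2

Balance the M exponent: (-2)·n from η, plus (1) + 3·(1) = 4 from the rest, must sum to zero.
-2n + 4 = 0, so n = 2.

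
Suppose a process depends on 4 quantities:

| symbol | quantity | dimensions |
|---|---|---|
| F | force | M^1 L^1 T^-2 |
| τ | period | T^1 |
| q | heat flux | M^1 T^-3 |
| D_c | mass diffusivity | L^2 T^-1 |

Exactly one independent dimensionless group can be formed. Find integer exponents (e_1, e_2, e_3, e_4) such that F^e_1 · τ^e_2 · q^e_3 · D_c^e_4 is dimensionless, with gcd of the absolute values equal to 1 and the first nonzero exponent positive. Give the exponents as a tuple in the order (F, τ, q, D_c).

(2, -3, -2, -1)

M: e_1·(1) + e_2·(0) + e_3·(1) + e_4·(0) = 0
L: e_1·(1) + e_2·(0) + e_3·(0) + e_4·(2) = 0
T: e_1·(-2) + e_2·(1) + e_3·(-3) + e_4·(-1) = 0
Solving this homogeneous linear system for the smallest-integer solution (first nonzero entry positive) gives (2, -3, -2, -1).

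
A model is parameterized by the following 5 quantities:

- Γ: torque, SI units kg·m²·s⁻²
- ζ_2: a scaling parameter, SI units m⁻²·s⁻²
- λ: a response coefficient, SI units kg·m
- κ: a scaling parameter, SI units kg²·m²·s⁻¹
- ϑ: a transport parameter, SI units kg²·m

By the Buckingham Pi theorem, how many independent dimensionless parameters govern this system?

There are 5 variables and 3 base dimensions (M, L, T).
The dimension matrix has rank 3.
Independent dimensionless groups: 5 − 3 = 2.

2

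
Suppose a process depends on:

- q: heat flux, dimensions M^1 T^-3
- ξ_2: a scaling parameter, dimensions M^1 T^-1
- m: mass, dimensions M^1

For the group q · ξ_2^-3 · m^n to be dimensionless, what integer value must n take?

2

Balance the M exponent: (1)·n from m, plus (1) − 3·(1) = -2 from the rest, must sum to zero.
n − 2 = 0, so n = 2.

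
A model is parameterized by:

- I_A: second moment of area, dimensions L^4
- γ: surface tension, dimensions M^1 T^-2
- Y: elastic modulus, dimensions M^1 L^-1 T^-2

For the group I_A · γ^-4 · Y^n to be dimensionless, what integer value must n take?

4

Balance the M exponent: (1)·n from Y, plus (0) − 4·(1) = -4 from the rest, must sum to zero.
n − 4 = 0, so n = 4.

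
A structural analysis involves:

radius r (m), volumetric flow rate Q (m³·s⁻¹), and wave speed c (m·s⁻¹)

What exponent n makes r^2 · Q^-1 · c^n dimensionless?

1

Balance the L exponent: (1)·n from c, plus 2·(1) − (3) = -1 from the rest, must sum to zero.
n − 1 = 0, so n = 1.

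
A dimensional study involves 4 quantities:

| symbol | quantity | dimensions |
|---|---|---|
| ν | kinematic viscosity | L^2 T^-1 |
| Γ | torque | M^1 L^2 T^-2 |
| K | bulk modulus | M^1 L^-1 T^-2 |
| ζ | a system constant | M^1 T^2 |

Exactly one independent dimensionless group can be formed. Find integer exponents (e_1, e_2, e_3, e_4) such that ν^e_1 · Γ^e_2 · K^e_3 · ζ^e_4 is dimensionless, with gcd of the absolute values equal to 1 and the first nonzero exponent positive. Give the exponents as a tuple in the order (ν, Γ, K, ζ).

(4, -3, 2, 1)

M: e_1·(0) + e_2·(1) + e_3·(1) + e_4·(1) = 0
L: e_1·(2) + e_2·(2) + e_3·(-1) + e_4·(0) = 0
T: e_1·(-1) + e_2·(-2) + e_3·(-2) + e_4·(2) = 0
Solving this homogeneous linear system for the smallest-integer solution (first nonzero entry positive) gives (4, -3, 2, 1).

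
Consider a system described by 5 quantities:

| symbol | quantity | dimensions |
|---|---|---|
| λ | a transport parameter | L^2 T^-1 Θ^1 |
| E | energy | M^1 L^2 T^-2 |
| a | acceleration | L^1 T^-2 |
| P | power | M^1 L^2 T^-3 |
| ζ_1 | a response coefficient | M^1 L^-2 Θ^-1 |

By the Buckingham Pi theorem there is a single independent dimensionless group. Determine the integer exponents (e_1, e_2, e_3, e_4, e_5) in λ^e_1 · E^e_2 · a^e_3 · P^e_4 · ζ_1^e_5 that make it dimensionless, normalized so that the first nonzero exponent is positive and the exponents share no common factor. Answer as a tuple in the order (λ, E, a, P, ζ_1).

M: e_1·(0) + e_2·(1) + e_3·(0) + e_4·(1) + e_5·(1) = 0
L: e_1·(2) + e_2·(2) + e_3·(1) + e_4·(2) + e_5·(-2) = 0
T: e_1·(-1) + e_2·(-2) + e_3·(-2) + e_4·(-3) + e_5·(0) = 0
Θ: e_1·(1) + e_2·(0) + e_3·(0) + e_4·(0) + e_5·(-1) = 0
Solving this homogeneous linear system for the smallest-integer solution (first nonzero entry positive) gives (1, 2, 2, -3, 1).

(1, 2, 2, -3, 1)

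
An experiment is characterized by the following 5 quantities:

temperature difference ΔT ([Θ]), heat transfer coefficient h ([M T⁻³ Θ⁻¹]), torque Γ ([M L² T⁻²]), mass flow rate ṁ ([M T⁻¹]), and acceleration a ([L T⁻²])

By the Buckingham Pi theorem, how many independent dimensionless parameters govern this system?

There are 5 variables and 4 base dimensions (M, L, T, Θ).
The dimension matrix has rank 4.
Independent dimensionless groups: 5 − 4 = 1.

1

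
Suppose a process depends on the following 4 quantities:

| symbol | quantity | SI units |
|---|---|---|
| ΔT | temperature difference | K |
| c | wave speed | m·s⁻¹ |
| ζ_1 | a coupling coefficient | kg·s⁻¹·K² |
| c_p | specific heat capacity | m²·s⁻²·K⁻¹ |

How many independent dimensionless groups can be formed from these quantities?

1

There are 4 variables and 4 base dimensions (M, L, T, Θ).
The dimension matrix has rank 3 (less than 4: the dimension vectors are linearly dependent).
Independent dimensionless groups: 4 − 3 = 1.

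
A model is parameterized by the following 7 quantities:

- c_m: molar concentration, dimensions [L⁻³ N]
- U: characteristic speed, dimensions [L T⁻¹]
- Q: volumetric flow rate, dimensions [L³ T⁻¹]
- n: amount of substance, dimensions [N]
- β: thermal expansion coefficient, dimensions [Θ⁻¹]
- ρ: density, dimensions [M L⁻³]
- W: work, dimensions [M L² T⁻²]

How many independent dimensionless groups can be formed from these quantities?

2

There are 7 variables and 5 base dimensions (M, L, T, Θ, N).
The dimension matrix has rank 5.
Independent dimensionless groups: 7 − 5 = 2.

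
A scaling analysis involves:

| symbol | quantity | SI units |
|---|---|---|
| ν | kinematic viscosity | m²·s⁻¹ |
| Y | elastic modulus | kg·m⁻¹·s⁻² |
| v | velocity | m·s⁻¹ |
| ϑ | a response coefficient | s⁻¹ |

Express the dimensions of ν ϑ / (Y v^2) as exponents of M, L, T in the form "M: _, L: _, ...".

M: -1, L: 1, T: 2

Collect each base-dimension exponent across the product:
  M: (0) − (1) − 2·(0) + (0) = -1
  L: (2) − (-1) − 2·(1) + (0) = 1
  T: (-1) − (-2) − 2·(-1) + (-1) = 2
So the dimensions are [M⁻¹ L T²].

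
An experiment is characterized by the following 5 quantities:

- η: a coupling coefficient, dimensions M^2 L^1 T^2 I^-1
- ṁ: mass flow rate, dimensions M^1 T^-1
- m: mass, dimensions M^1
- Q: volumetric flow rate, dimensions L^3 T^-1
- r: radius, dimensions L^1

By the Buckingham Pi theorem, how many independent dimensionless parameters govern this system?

There are 5 variables and 4 base dimensions (M, L, T, I).
The dimension matrix has rank 4.
Independent dimensionless groups: 5 − 4 = 1.

1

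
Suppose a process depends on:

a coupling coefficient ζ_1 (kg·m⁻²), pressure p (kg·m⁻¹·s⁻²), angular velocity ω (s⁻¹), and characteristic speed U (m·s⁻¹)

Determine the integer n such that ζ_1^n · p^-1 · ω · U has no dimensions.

Balance the M exponent: (1)·n from ζ_1, plus −(1) + (0) + (0) = -1 from the rest, must sum to zero.
n − 1 = 0, so n = 1.

1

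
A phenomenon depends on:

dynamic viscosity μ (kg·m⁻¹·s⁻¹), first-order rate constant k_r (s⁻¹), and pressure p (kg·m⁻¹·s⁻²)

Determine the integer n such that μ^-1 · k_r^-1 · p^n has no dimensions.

Balance the M exponent: (1)·n from p, plus −(1) − (0) = -1 from the rest, must sum to zero.
n − 1 = 0, so n = 1.

1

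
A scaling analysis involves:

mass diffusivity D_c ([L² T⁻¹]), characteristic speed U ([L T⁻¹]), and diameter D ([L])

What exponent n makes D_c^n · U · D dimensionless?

Balance the L exponent: (2)·n from D_c, plus (1) + (1) = 2 from the rest, must sum to zero.
2n + 2 = 0, so n = -1.

-1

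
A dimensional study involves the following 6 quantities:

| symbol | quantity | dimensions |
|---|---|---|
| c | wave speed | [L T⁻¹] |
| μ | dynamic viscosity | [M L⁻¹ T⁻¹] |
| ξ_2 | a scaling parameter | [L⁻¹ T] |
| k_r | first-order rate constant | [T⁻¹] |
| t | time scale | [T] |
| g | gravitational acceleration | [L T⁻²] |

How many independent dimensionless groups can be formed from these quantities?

There are 6 variables and 3 base dimensions (M, L, T).
The dimension matrix has rank 3.
Independent dimensionless groups: 6 − 3 = 3.

3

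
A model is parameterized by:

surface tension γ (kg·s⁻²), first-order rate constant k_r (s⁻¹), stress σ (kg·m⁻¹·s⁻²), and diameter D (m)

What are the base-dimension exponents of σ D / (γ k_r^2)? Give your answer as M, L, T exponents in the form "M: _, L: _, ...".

M: 0, L: 0, T: 2

Collect each base-dimension exponent across the product:
  M: −(1) − 2·(0) + (1) + (0) = 0
  L: −(0) − 2·(0) + (-1) + (1) = 0
  T: −(-2) − 2·(-1) + (-2) + (0) = 2
So the dimensions are [T²].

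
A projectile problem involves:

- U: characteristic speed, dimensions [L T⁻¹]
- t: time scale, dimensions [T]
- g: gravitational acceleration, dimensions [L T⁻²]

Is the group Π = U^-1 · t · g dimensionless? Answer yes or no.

Sum the exponent of each base dimension across the product:
  M: −[U]_M + [t]_M + [g]_M = −(0) + (0) + (0) = 0
  L: −[U]_L + [t]_L + [g]_L = −(1) + (0) + (1) = 0
  T: −[U]_T + [t]_T + [g]_T = −(-1) + (1) + (-2) = 0
All base exponents vanish — dimensionless.

yes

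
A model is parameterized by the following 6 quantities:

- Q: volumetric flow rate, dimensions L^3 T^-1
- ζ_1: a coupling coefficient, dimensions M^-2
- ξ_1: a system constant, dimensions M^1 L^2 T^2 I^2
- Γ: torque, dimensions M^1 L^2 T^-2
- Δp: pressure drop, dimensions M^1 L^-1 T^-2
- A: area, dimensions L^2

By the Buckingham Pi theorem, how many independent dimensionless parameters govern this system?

2

There are 6 variables and 4 base dimensions (M, L, T, I).
The dimension matrix has rank 4.
Independent dimensionless groups: 6 − 4 = 2.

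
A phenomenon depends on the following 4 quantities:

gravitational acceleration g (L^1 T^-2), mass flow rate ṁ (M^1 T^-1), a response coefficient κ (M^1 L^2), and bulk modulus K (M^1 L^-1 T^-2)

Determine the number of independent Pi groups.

1

There are 4 variables and 3 base dimensions (M, L, T).
The dimension matrix has rank 3.
Independent dimensionless groups: 4 − 3 = 1.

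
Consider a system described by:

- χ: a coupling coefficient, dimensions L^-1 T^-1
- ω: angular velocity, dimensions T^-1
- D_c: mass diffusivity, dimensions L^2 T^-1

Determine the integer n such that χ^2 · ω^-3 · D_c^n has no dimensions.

Balance the L exponent: (2)·n from D_c, plus 2·(-1) − 3·(0) = -2 from the rest, must sum to zero.
2n − 2 = 0, so n = 1.

1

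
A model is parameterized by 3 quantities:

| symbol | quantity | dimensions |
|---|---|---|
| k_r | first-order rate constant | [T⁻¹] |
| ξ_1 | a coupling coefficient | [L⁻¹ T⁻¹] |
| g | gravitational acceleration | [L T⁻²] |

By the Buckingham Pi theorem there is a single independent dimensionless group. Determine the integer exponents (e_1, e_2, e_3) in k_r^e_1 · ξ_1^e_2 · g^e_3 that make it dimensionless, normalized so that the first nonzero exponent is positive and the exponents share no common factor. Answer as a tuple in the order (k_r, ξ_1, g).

L: e_1·(0) + e_2·(-1) + e_3·(1) = 0
T: e_1·(-1) + e_2·(-1) + e_3·(-2) = 0
Solving this homogeneous linear system for the smallest-integer solution (first nonzero entry positive) gives (3, -1, -1).

(3, -1, -1)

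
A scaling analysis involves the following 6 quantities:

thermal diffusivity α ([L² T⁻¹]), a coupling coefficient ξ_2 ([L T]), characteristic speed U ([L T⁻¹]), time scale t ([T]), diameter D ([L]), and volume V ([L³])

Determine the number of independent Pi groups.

4

There are 6 variables and 2 base dimensions (L, T).
The dimension matrix has rank 2.
Independent dimensionless groups: 6 − 2 = 4.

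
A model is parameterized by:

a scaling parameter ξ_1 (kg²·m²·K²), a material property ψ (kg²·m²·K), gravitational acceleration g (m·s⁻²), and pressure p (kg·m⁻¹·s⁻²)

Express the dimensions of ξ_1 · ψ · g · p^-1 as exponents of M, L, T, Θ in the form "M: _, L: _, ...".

Collect each base-dimension exponent across the product:
  M: (2) + (2) + (0) − (1) = 3
  L: (2) + (2) + (1) − (-1) = 6
  T: (0) + (0) + (-2) − (-2) = 0
  Θ: (2) + (1) + (0) − (0) = 3
So the dimensions are [M³ L⁶ Θ³].

M: 3, L: 6, T: 0, Θ: 3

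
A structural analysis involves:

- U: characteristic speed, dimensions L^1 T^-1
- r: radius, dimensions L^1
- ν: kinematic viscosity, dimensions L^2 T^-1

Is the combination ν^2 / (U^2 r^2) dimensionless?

Sum the exponent of each base dimension across the product:
  M: −2·[U]_M − 2·[r]_M + 2·[ν]_M = −2·(0) − 2·(0) + 2·(0) = 0
  L: −2·[U]_L − 2·[r]_L + 2·[ν]_L = −2·(1) − 2·(1) + 2·(2) = 0
  T: −2·[U]_T − 2·[r]_T + 2·[ν]_T = −2·(-1) − 2·(0) + 2·(-1) = 0
All base exponents vanish — dimensionless.

yes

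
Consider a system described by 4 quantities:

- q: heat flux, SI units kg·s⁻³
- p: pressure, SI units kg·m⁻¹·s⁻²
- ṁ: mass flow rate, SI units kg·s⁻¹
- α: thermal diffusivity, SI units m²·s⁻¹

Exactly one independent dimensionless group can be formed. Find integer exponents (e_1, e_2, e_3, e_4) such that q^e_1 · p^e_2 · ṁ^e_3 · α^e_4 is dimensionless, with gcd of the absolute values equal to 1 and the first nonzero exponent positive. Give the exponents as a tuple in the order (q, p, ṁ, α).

(3, -4, 1, -2)

M: e_1·(1) + e_2·(1) + e_3·(1) + e_4·(0) = 0
L: e_1·(0) + e_2·(-1) + e_3·(0) + e_4·(2) = 0
T: e_1·(-3) + e_2·(-2) + e_3·(-1) + e_4·(-1) = 0
Solving this homogeneous linear system for the smallest-integer solution (first nonzero entry positive) gives (3, -4, 1, -2).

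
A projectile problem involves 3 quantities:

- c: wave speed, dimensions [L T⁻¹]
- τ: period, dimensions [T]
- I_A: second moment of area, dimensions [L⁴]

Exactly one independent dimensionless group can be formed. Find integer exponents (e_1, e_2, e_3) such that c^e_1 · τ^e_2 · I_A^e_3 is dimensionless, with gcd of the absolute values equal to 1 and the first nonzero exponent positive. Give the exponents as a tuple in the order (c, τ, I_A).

(4, 4, -1)

L: e_1·(1) + e_2·(0) + e_3·(4) = 0
T: e_1·(-1) + e_2·(1) + e_3·(0) = 0
Solving this homogeneous linear system for the smallest-integer solution (first nonzero entry positive) gives (4, 4, -1).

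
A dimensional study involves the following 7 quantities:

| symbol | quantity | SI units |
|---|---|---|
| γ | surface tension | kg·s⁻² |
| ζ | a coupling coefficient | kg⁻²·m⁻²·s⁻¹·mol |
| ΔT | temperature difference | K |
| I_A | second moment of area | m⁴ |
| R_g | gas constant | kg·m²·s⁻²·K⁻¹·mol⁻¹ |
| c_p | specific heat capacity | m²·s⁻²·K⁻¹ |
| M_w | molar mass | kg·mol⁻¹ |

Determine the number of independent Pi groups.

2

There are 7 variables and 5 base dimensions (M, L, T, Θ, N).
The dimension matrix has rank 5.
Independent dimensionless groups: 7 − 5 = 2.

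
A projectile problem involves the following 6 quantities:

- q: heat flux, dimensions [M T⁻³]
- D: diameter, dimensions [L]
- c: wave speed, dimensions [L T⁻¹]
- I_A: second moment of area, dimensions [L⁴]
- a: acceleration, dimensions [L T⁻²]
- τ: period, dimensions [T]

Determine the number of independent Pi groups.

3

There are 6 variables and 3 base dimensions (M, L, T).
The dimension matrix has rank 3.
Independent dimensionless groups: 6 − 3 = 3.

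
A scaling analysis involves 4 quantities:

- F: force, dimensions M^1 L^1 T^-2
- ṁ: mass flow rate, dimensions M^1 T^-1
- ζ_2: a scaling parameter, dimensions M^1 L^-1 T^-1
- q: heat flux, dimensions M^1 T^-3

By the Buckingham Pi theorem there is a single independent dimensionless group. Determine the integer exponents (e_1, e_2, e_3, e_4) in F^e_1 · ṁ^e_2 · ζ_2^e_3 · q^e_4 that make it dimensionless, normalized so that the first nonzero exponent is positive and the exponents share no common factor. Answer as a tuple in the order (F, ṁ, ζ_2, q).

M: e_1·(1) + e_2·(1) + e_3·(1) + e_4·(1) = 0
L: e_1·(1) + e_2·(0) + e_3·(-1) + e_4·(0) = 0
T: e_1·(-2) + e_2·(-1) + e_3·(-1) + e_4·(-3) = 0
Solving this homogeneous linear system for the smallest-integer solution (first nonzero entry positive) gives (2, -3, 2, -1).

(2, -3, 2, -1)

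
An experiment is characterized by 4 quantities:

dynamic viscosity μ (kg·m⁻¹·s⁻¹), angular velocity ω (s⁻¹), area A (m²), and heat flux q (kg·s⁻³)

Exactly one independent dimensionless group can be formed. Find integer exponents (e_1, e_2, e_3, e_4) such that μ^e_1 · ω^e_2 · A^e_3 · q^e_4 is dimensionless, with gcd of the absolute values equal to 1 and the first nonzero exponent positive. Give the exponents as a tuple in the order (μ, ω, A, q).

(2, 4, 1, -2)

M: e_1·(1) + e_2·(0) + e_3·(0) + e_4·(1) = 0
L: e_1·(-1) + e_2·(0) + e_3·(2) + e_4·(0) = 0
T: e_1·(-1) + e_2·(-1) + e_3·(0) + e_4·(-3) = 0
Solving this homogeneous linear system for the smallest-integer solution (first nonzero entry positive) gives (2, 4, 1, -2).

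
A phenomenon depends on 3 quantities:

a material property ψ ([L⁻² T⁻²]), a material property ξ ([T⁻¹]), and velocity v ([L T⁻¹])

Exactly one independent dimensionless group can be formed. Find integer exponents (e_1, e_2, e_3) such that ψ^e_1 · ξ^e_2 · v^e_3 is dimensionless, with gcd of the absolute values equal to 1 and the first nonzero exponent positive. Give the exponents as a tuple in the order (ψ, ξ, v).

(1, -4, 2)

L: e_1·(-2) + e_2·(0) + e_3·(1) = 0
T: e_1·(-2) + e_2·(-1) + e_3·(-1) = 0
Solving this homogeneous linear system for the smallest-integer solution (first nonzero entry positive) gives (1, -4, 2).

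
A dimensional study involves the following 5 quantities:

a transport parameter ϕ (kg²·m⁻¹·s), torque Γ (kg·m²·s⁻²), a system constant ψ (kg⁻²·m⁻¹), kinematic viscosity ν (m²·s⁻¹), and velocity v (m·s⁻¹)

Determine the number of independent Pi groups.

2

There are 5 variables and 3 base dimensions (M, L, T).
The dimension matrix has rank 3.
Independent dimensionless groups: 5 − 3 = 2.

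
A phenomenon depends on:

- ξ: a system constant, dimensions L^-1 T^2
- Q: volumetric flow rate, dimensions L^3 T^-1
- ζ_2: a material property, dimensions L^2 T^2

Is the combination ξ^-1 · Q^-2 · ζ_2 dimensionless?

no

Sum the exponent of each base dimension across the product:
  L: −[ξ]_L − 2·[Q]_L + [ζ_2]_L = −(-1) − 2·(3) + (2) = -3
  T: −[ξ]_T − 2·[Q]_T + [ζ_2]_T = −(2) − 2·(-1) + (2) = 2
Net dimensions [L⁻³ T²] ≠ [1] — not dimensionless.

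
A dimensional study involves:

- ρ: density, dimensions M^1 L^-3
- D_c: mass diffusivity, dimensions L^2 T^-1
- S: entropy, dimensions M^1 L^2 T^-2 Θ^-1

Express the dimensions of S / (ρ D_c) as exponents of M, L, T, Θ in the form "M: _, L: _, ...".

M: 0, L: 3, T: -1, Θ: -1

Collect each base-dimension exponent across the product:
  M: −(1) − (0) + (1) = 0
  L: −(-3) − (2) + (2) = 3
  T: −(0) − (-1) + (-2) = -1
  Θ: −(0) − (0) + (-1) = -1
So the dimensions are [L³ T⁻¹ Θ⁻¹].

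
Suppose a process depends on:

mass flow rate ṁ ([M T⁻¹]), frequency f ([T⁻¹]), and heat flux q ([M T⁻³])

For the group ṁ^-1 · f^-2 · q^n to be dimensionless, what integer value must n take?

1

Balance the M exponent: (1)·n from q, plus −(1) − 2·(0) = -1 from the rest, must sum to zero.
n − 1 = 0, so n = 1.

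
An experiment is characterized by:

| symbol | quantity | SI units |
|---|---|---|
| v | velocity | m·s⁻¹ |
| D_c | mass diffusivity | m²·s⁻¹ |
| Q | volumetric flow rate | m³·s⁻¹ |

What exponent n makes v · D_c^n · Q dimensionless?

-2

Balance the L exponent: (2)·n from D_c, plus (1) + (3) = 4 from the rest, must sum to zero.
2n + 4 = 0, so n = -2.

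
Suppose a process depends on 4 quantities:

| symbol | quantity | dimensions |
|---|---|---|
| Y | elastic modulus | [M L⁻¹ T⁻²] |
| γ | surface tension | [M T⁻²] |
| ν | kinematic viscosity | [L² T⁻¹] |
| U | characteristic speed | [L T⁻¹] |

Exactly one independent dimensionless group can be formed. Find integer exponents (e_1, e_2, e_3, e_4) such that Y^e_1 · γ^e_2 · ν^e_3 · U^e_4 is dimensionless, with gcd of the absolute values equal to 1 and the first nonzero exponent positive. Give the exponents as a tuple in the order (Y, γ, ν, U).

(1, -1, 1, -1)

M: e_1·(1) + e_2·(1) + e_3·(0) + e_4·(0) = 0
L: e_1·(-1) + e_2·(0) + e_3·(2) + e_4·(1) = 0
T: e_1·(-2) + e_2·(-2) + e_3·(-1) + e_4·(-1) = 0
Solving this homogeneous linear system for the smallest-integer solution (first nonzero entry positive) gives (1, -1, 1, -1).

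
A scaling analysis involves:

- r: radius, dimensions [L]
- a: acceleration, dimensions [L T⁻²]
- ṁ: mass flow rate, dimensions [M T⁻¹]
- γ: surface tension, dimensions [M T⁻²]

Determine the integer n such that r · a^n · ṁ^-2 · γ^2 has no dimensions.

-1

Balance the L exponent: (1)·n from a, plus (1) − 2·(0) + 2·(0) = 1 from the rest, must sum to zero.
n + 1 = 0, so n = -1.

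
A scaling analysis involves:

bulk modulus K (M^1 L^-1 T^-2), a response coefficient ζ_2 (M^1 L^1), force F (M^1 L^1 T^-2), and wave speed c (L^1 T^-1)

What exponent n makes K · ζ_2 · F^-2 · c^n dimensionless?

Balance the L exponent: (1)·n from c, plus (-1) + (1) − 2·(1) = -2 from the rest, must sum to zero.
n − 2 = 0, so n = 2.

2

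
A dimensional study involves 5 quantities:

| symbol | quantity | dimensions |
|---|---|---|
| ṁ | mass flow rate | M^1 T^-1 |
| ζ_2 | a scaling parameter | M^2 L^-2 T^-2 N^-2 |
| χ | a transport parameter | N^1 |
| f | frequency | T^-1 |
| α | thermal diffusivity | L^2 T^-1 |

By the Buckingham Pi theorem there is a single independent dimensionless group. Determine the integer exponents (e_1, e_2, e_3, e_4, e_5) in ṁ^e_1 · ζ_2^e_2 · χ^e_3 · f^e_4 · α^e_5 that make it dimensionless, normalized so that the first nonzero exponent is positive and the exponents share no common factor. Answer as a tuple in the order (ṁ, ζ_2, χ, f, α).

(2, -1, -2, 1, -1)

M: e_1·(1) + e_2·(2) + e_3·(0) + e_4·(0) + e_5·(0) = 0
L: e_1·(0) + e_2·(-2) + e_3·(0) + e_4·(0) + e_5·(2) = 0
T: e_1·(-1) + e_2·(-2) + e_3·(0) + e_4·(-1) + e_5·(-1) = 0
N: e_1·(0) + e_2·(-2) + e_3·(1) + e_4·(0) + e_5·(0) = 0
Solving this homogeneous linear system for the smallest-integer solution (first nonzero entry positive) gives (2, -1, -2, 1, -1).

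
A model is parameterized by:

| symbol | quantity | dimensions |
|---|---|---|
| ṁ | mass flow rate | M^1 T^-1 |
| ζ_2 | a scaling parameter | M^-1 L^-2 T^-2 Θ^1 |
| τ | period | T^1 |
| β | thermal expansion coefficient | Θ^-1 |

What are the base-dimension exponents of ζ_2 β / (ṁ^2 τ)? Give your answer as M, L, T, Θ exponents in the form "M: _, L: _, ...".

M: -3, L: -2, T: -1, Θ: 0

Collect each base-dimension exponent across the product:
  M: −2·(1) + (-1) − (0) + (0) = -3
  L: −2·(0) + (-2) − (0) + (0) = -2
  T: −2·(-1) + (-2) − (1) + (0) = -1
  Θ: −2·(0) + (1) − (0) + (-1) = 0
So the dimensions are [M⁻³ L⁻² T⁻¹].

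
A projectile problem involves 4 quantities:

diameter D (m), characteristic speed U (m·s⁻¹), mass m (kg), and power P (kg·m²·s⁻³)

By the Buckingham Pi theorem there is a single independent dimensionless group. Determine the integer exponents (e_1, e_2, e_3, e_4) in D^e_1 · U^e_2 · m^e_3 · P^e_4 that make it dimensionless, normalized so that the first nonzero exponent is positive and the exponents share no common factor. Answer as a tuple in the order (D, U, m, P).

(1, -3, -1, 1)

M: e_1·(0) + e_2·(0) + e_3·(1) + e_4·(1) = 0
L: e_1·(1) + e_2·(1) + e_3·(0) + e_4·(2) = 0
T: e_1·(0) + e_2·(-1) + e_3·(0) + e_4·(-3) = 0
Solving this homogeneous linear system for the smallest-integer solution (first nonzero entry positive) gives (1, -3, -1, 1).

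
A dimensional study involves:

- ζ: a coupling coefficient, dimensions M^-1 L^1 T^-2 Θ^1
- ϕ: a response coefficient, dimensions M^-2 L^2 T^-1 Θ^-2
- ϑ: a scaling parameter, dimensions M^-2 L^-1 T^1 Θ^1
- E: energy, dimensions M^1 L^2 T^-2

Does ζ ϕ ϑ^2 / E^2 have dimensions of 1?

Sum the exponent of each base dimension across the product:
  M: [ζ]_M + [ϕ]_M + 2·[ϑ]_M − 2·[E]_M = (-1) + (-2) + 2·(-2) − 2·(1) = -9
  L: [ζ]_L + [ϕ]_L + 2·[ϑ]_L − 2·[E]_L = (1) + (2) + 2·(-1) − 2·(2) = -3
  T: [ζ]_T + [ϕ]_T + 2·[ϑ]_T − 2·[E]_T = (-2) + (-1) + 2·(1) − 2·(-2) = 3
  Θ: [ζ]_Θ + [ϕ]_Θ + 2·[ϑ]_Θ − 2·[E]_Θ = (1) + (-2) + 2·(1) − 2·(0) = 1
Net dimensions [M⁻⁹ L⁻³ T³ Θ] ≠ [1] — not dimensionless.

no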